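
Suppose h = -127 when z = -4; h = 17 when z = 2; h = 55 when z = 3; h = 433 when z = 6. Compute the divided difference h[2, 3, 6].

22

h[2,3] = (55 - 17) / (3 - 2) = 38
h[3,6] = (433 - 55) / (6 - 3) = 126
h[2,3,6] = (126 - 38) / (6 - 2) = 22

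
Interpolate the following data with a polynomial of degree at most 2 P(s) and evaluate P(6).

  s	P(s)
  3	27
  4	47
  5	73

105

L_0(6) = (2)·(1)/[(-1)·(-2)] = 1
L_1(6) = (3)·(1)/[(1)·(-1)] = -3
L_2(6) = (3)·(2)/[(2)·(1)] = 3
Sum: 27·(1) + 47·(-3) + 73·(3) = 105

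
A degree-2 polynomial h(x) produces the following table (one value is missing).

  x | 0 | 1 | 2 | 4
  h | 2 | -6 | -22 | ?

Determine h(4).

-78

The 3 known values determine h uniquely (degree ≤ 2).
Evaluate each Lagrange basis at x = 4:
L_0(4) = (3)·(2)/[(-1)·(-2)] = 3
L_1(4) = (4)·(2)/[(1)·(-1)] = -8
L_2(4) = (4)·(3)/[(2)·(1)] = 6
Sum: 2·(3) + (-6)·(-8) + (-22)·(6) = -78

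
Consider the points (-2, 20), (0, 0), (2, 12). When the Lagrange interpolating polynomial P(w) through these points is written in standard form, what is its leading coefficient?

The leading coefficient equals the top divided difference P[-2,0,2].
P[-2,0] = (0 - 20) / (0 - (-2)) = -10
P[0,2] = (12 - 0) / (2 - 0) = 6
P[-2,0,2] = (6 - (-10)) / (2 - (-2)) = 4

4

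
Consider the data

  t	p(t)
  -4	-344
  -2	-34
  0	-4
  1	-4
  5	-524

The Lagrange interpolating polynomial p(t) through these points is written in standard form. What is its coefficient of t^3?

L_0(t) = (t + 2)t(t - 1)(t - 5) / [360] = (1/360)t^4 - (1/90)t^3 - (7/360)t^2 + (1/36)t
L_1(t) = (t + 4)t(t - 1)(t - 5) / [-84] = -(1/84)t^4 + (1/42)t^3 + (19/84)t^2 - (5/21)t
L_2(t) = (t + 4)(t + 2)(t - 1)(t - 5) / [40] = (1/40)t^4 - (23/40)t^2 - (9/20)t + 1
L_3(t) = (t + 4)(t + 2)t(t - 5) / [-60] = -(1/60)t^4 - (1/60)t^3 + (11/30)t^2 + (2/3)t
L_4(t) = (t + 4)(t + 2)t(t - 1) / [1260] = (1/1260)t^4 + (1/252)t^3 + (1/630)t^2 - (2/315)t
p(t) = (-344)·L_0 + (-34)·L_1 + (-4)·L_2 + (-4)·L_3 + (-524)·L_4
Only the coefficient of t^3 is needed; take it from each L_i and combine:
(-344)·(-1/90) + (-34)·(1/42) + (-4)·(0) + (-4)·(-1/60) + (-524)·(1/252) = 1

1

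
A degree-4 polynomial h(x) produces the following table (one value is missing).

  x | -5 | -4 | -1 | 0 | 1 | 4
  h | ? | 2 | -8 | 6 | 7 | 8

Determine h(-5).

The 5 known values determine h uniquely (degree ≤ 4).
L_0(-5) = (-4)·(-5)·(-6)·(-9)/[(-3)·(-4)·(-5)·(-8)] = 9/4
L_1(-5) = (-1)·(-5)·(-6)·(-9)/[(3)·(-1)·(-2)·(-5)] = -9
L_2(-5) = (-1)·(-4)·(-6)·(-9)/[(4)·(1)·(-1)·(-4)] = 27/2
L_3(-5) = (-1)·(-4)·(-5)·(-9)/[(5)·(2)·(1)·(-3)] = -6
L_4(-5) = (-1)·(-4)·(-5)·(-6)/[(8)·(5)·(4)·(3)] = 1/4
Sum: 2·(9/4) + (-8)·(-9) + 6·(27/2) + 7·(-6) + 8·(1/4) = 235/2

235/2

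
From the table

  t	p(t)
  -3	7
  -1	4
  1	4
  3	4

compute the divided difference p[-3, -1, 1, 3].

p[-3,-1] = (4 - 7) / (-1 - (-3)) = -3/2
p[-1,1] = (4 - 4) / (1 - (-1)) = 0
p[1,3] = (4 - 4) / (3 - 1) = 0
p[-3,-1,1] = (0 - (-3/2)) / (1 - (-3)) = 3/8
p[-1,1,3] = (0 - 0) / (3 - (-1)) = 0
p[-3,-1,1,3] = (0 - 3/8) / (3 - (-3)) = -1/16

-1/16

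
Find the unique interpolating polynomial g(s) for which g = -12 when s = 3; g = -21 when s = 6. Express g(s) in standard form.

g(s) = -3s - 3

L_0(s) = (s - 6) / [-3] = -(1/3)s + 2
L_1(s) = (s - 3) / [3] = (1/3)s - 1
g(s) = (-12)·L_0 + (-21)·L_1
  (-12)·L_0(s) = 4s - 24
  (-21)·L_1(s) = -7s + 21
Adding term by term: -3s - 3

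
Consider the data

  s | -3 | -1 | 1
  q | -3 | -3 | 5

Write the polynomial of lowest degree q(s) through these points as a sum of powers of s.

q(s) = s^2 + 4s

L_0(s) = (s + 1)(s - 1) / [8] = (1/8)s^2 - 1/8
L_1(s) = (s + 3)(s - 1) / [-4] = -(1/4)s^2 - (1/2)s + 3/4
L_2(s) = (s + 3)(s + 1) / [8] = (1/8)s^2 + (1/2)s + 3/8
q(s) = (-3)·L_0 + (-3)·L_1 + 5·L_2
  (-3)·L_0(s) = -(3/8)s^2 + 3/8
  (-3)·L_1(s) = (3/4)s^2 + (3/2)s - 9/4
  5·L_2(s) = (5/8)s^2 + (5/2)s + 15/8
Adding term by term: s^2 + 4s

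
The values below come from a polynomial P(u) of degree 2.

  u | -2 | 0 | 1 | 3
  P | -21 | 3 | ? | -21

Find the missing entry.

The 3 known values determine P uniquely (degree ≤ 2).
Evaluate each Lagrange basis at u = 1:
L_0(1) = (1)·(-2)/[(-2)·(-5)] = -1/5
L_1(1) = (3)·(-2)/[(2)·(-3)] = 1
L_2(1) = (3)·(1)/[(5)·(3)] = 1/5
Sum: (-21)·(-1/5) + 3·(1) + (-21)·(1/5) = 3

3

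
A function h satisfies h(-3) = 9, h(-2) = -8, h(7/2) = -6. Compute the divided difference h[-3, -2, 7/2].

h[-3,-2] = (-8 - 9) / (-2 - (-3)) = -17
h[-2,7/2] = (-6 - (-8)) / (7/2 - (-2)) = 4/11
h[-3,-2,7/2] = (4/11 - (-17)) / (7/2 - (-3)) = 382/143

382/143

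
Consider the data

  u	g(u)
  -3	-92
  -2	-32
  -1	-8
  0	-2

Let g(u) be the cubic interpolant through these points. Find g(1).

Evaluate each Lagrange basis at u = 1:
L_0(1) = (3)·(2)·(1)/[(-1)·(-2)·(-3)] = -1
L_1(1) = (4)·(2)·(1)/[(1)·(-1)·(-2)] = 4
L_2(1) = (4)·(3)·(1)/[(2)·(1)·(-1)] = -6
L_3(1) = (4)·(3)·(2)/[(3)·(2)·(1)] = 4
Sum: (-92)·(-1) + (-32)·(4) + (-8)·(-6) + (-2)·(4) = 4

4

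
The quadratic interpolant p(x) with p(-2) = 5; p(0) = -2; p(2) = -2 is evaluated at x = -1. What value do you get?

Evaluate each Lagrange basis at x = -1:
L_0(-1) = (-1)·(-3)/[(-2)·(-4)] = 3/8
L_1(-1) = (1)·(-3)/[(2)·(-2)] = 3/4
L_2(-1) = (1)·(-1)/[(4)·(2)] = -1/8
Sum: 5·(3/8) + (-2)·(3/4) + (-2)·(-1/8) = 5/8

5/8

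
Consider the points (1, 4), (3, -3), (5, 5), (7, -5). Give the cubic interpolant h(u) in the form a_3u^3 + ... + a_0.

Newton's divided differences:
h[1,3] = (-3 - 4) / (3 - 1) = -7/2
h[3,5] = (5 - (-3)) / (5 - 3) = 4
h[5,7] = (-5 - 5) / (7 - 5) = -5
h[1,3,5] = (4 - (-7/2)) / (5 - 1) = 15/8
h[3,5,7] = (-5 - 4) / (7 - 3) = -9/4
h[1,3,5,7] = (-9/4 - 15/8) / (7 - 1) = -11/16
h(u) = 4 + (-7/2)·(u - 1) + (15/8)·(u - 1)(u - 3) + (-11/16)·(u - 1)(u - 3)(u - 5)
Expanding: h(u) = -(11/16)u^3 + (129/16)u^2 - (429/16)u + 375/16

h(u) = -(11/16)u^3 + (129/16)u^2 - (429/16)u + 375/16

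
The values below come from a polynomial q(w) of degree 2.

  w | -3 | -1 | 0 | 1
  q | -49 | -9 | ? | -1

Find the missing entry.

-1

The 3 known values determine q uniquely (degree ≤ 2).
Evaluate each Lagrange basis at w = 0:
L_0(0) = (1)·(-1)/[(-2)·(-4)] = -1/8
L_1(0) = (3)·(-1)/[(2)·(-2)] = 3/4
L_2(0) = (3)·(1)/[(4)·(2)] = 3/8
Sum: (-49)·(-1/8) + (-9)·(3/4) + (-1)·(3/8) = -1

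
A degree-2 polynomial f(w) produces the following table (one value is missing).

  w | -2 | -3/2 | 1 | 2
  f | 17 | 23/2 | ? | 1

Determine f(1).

The 3 known values determine f uniquely (degree ≤ 2).
Evaluate each Lagrange basis at w = 1:
L_0(1) = (5/2)·(-1)/[(-1/2)·(-4)] = -5/4
L_1(1) = (3)·(-1)/[(1/2)·(-7/2)] = 12/7
L_2(1) = (3)·(5/2)/[(4)·(7/2)] = 15/28
Sum: 17·(-5/4) + 23/2·(12/7) + 1·(15/28) = -1

-1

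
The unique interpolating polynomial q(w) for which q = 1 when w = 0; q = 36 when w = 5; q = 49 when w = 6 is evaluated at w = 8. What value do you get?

Evaluate each Lagrange basis at w = 8:
L_0(8) = (3)·(2)/[(-5)·(-6)] = 1/5
L_1(8) = (8)·(2)/[(5)·(-1)] = -16/5
L_2(8) = (8)·(3)/[(6)·(1)] = 4
Sum: 1·(1/5) + 36·(-16/5) + 49·(4) = 81

81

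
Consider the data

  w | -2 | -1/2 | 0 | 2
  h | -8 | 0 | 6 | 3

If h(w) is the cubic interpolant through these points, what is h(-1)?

-217/40

Using Newton's divided-difference form:
h[-2,-1/2] = (0 - (-8)) / (-1/2 - (-2)) = 16/3
h[-1/2,0] = (6 - 0) / (0 - (-1/2)) = 12
h[0,2] = (3 - 6) / (2 - 0) = -3/2
h[-2,-1/2,0] = (12 - 16/3) / (0 - (-2)) = 10/3
h[-1/2,0,2] = (-3/2 - 12) / (2 - (-1/2)) = -27/5
h[-2,-1/2,0,2] = (-27/5 - 10/3) / (2 - (-2)) = -131/60
h(-1) = -8 + (16/3)·(1) + (10/3)·(1)·(-1/2) + (-131/60)·(1)·(-1/2)·(-1) = -217/40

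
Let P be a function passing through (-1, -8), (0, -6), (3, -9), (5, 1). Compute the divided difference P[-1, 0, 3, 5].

P[-1,0] = (-6 - (-8)) / (0 - (-1)) = 2
P[0,3] = (-9 - (-6)) / (3 - 0) = -1
P[3,5] = (1 - (-9)) / (5 - 3) = 5
P[-1,0,3] = (-1 - 2) / (3 - (-1)) = -3/4
P[0,3,5] = (5 - (-1)) / (5 - 0) = 6/5
P[-1,0,3,5] = (6/5 - (-3/4)) / (5 - (-1)) = 13/40

13/40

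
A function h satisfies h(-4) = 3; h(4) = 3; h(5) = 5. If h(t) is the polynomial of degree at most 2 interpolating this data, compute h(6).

67/9

Using Newton's divided-difference form:
h[-4,4] = (3 - 3) / (4 - (-4)) = 0
h[4,5] = (5 - 3) / (5 - 4) = 2
h[-4,4,5] = (2 - 0) / (5 - (-4)) = 2/9
h(6) = 3 + 0·(10) + (2/9)·(10)·(2) = 67/9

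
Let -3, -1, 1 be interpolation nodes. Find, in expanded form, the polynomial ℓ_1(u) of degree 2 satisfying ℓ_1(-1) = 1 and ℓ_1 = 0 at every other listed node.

ℓ_1(u) = -(1/4)u^2 - (1/2)u + 3/4

ℓ_1(u) = (u + 3)(u - 1) / [(2)·(-2)]
       = (u^2 + 2u - 3) / (-4)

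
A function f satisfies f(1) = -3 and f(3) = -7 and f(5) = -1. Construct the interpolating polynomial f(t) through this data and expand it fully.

f(t) = (5/4)t^2 - 7t + 11/4

Newton's divided differences:
f[1,3] = (-7 - (-3)) / (3 - 1) = -2
f[3,5] = (-1 - (-7)) / (5 - 3) = 3
f[1,3,5] = (3 - (-2)) / (5 - 1) = 5/4
f(t) = -3 + (-2)·(t - 1) + (5/4)·(t - 1)(t - 3)
Expanding: f(t) = (5/4)t^2 - 7t + 11/4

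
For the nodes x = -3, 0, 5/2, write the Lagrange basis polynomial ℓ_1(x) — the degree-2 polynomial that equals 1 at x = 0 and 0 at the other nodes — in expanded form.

ℓ_1(x) = -(2/15)x^2 - (1/15)x + 1

ℓ_1(x) = (x + 3)(x - 5/2) / [(3)·(-5/2)]
       = (x^2 + (1/2)x - 15/2) / (-15/2)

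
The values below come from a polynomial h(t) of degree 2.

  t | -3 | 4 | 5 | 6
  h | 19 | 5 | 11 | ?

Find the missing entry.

19

The 3 known values determine h uniquely (degree ≤ 2).
Evaluate each Lagrange basis at t = 6:
L_0(6) = (2)·(1)/[(-7)·(-8)] = 1/28
L_1(6) = (9)·(1)/[(7)·(-1)] = -9/7
L_2(6) = (9)·(2)/[(8)·(1)] = 9/4
Sum: 19·(1/28) + 5·(-9/7) + 11·(9/4) = 19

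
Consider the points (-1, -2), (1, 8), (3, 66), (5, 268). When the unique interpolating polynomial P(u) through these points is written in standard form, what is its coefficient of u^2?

0

Build the Lagrange basis polynomials:
L_0(u) = (u - 1)(u - 3)(u - 5) / [-48] = -(1/48)u^3 + (3/16)u^2 - (23/48)u + 5/16
L_1(u) = (u + 1)(u - 3)(u - 5) / [16] = (1/16)u^3 - (7/16)u^2 + (7/16)u + 15/16
L_2(u) = (u + 1)(u - 1)(u - 5) / [-16] = -(1/16)u^3 + (5/16)u^2 + (1/16)u - 5/16
L_3(u) = (u + 1)(u - 1)(u - 3) / [48] = (1/48)u^3 - (1/16)u^2 - (1/48)u + 1/16
P(u) = (-2)·L_0 + 8·L_1 + 66·L_2 + 268·L_3
Only the coefficient of u^2 is needed; take it from each L_i and combine:
(-2)·(3/16) + 8·(-7/16) + 66·(5/16) + 268·(-1/16) = 0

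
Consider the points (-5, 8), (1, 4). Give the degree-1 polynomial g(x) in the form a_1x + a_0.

g(x) = -(2/3)x + 14/3

L_0(x) = (x - 1) / [-6] = -(1/6)x + 1/6
L_1(x) = (x + 5) / [6] = (1/6)x + 5/6
g(x) = 8·L_0 + 4·L_1
  8·L_0(x) = -(4/3)x + 4/3
  4·L_1(x) = (2/3)x + 10/3
Adding term by term: -(2/3)x + 14/3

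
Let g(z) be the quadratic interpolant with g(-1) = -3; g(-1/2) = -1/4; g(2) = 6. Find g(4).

Evaluate each Lagrange basis at z = 4:
L_0(4) = (9/2)·(2)/[(-1/2)·(-3)] = 6
L_1(4) = (5)·(2)/[(1/2)·(-5/2)] = -8
L_2(4) = (5)·(9/2)/[(3)·(5/2)] = 3
Sum: (-3)·(6) + (-1/4)·(-8) + 6·(3) = 2

2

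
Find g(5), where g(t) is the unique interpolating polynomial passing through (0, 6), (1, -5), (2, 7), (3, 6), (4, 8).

81

Using Newton's divided-difference form:
g[0,1] = (-5 - 6) / (1 - 0) = -11
g[1,2] = (7 - (-5)) / (2 - 1) = 12
g[2,3] = (6 - 7) / (3 - 2) = -1
g[3,4] = (8 - 6) / (4 - 3) = 2
g[0,1,2] = (12 - (-11)) / (2 - 0) = 23/2
g[1,2,3] = (-1 - 12) / (3 - 1) = -13/2
g[2,3,4] = (2 - (-1)) / (4 - 2) = 3/2
g[0,1,2,3] = (-13/2 - 23/2) / (3 - 0) = -6
g[1,2,3,4] = (3/2 - (-13/2)) / (4 - 1) = 8/3
g[0,1,2,3,4] = (8/3 - (-6)) / (4 - 0) = 13/6
g(5) = 6 + (-11)·(5) + (23/2)·(5)·(4) + (-6)·(5)·(4)·(3) + (13/6)·(5)·(4)·(3)·(2) = 81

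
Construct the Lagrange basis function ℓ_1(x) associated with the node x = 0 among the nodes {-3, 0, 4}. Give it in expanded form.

ℓ_1(x) = (x + 3)(x - 4) / [(3)·(-4)]
       = (x^2 - x - 12) / (-12)

ℓ_1(x) = -(1/12)x^2 + (1/12)x + 1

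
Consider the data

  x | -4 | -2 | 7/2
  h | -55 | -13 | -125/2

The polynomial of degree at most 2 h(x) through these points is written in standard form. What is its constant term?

L_0(x) = (x + 2)(x - 7/2) / [15] = (1/15)x^2 - (1/10)x - 7/15
L_1(x) = (x + 4)(x - 7/2) / [-11] = -(1/11)x^2 - (1/22)x + 14/11
L_2(x) = (x + 4)(x + 2) / [165/4] = (4/165)x^2 + (8/55)x + 32/165
h(x) = (-55)·L_0 + (-13)·L_1 + (-125/2)·L_2
Only the constant term is needed; take it from each L_i and combine:
(-55)·(-7/15) + (-13)·(14/11) + (-125/2)·(32/165) = -3

-3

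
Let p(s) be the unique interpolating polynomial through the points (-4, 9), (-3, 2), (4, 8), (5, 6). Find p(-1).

-23/14

L_0(-1) = (2)·(-5)·(-6)/[(-1)·(-8)·(-9)] = -5/6
L_1(-1) = (3)·(-5)·(-6)/[(1)·(-7)·(-8)] = 45/28
L_2(-1) = (3)·(2)·(-6)/[(8)·(7)·(-1)] = 9/14
L_3(-1) = (3)·(2)·(-5)/[(9)·(8)·(1)] = -5/12
Sum: 9·(-5/6) + 2·(45/28) + 8·(9/14) + 6·(-5/12) = -23/14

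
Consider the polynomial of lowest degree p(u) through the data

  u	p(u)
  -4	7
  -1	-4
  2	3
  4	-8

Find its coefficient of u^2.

3/80

L_0(u) = (u + 1)(u - 2)(u - 4) / [-144] = -(1/144)u^3 + (5/144)u^2 - (1/72)u - 1/18
L_1(u) = (u + 4)(u - 2)(u - 4) / [45] = (1/45)u^3 - (2/45)u^2 - (16/45)u + 32/45
L_2(u) = (u + 4)(u + 1)(u - 4) / [-36] = -(1/36)u^3 - (1/36)u^2 + (4/9)u + 4/9
L_3(u) = (u + 4)(u + 1)(u - 2) / [80] = (1/80)u^3 + (3/80)u^2 - (3/40)u - 1/10
p(u) = 7·L_0 + (-4)·L_1 + 3·L_2 + (-8)·L_3
Only the coefficient of u^2 is needed; take it from each L_i and combine:
7·(5/144) + (-4)·(-2/45) + 3·(-1/36) + (-8)·(3/80) = 3/80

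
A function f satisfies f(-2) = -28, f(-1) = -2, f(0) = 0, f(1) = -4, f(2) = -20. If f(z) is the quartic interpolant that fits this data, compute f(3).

-78

Using Newton's divided-difference form:
f[-2,-1] = (-2 - (-28)) / (-1 - (-2)) = 26
f[-1,0] = (0 - (-2)) / (0 - (-1)) = 2
f[0,1] = (-4 - 0) / (1 - 0) = -4
f[1,2] = (-20 - (-4)) / (2 - 1) = -16
f[-2,-1,0] = (2 - 26) / (0 - (-2)) = -12
f[-1,0,1] = (-4 - 2) / (1 - (-1)) = -3
f[0,1,2] = (-16 - (-4)) / (2 - 0) = -6
f[-2,-1,0,1] = (-3 - (-12)) / (1 - (-2)) = 3
f[-1,0,1,2] = (-6 - (-3)) / (2 - (-1)) = -1
f[-2,-1,0,1,2] = (-1 - 3) / (2 - (-2)) = -1
f(3) = -28 + 26·(5) + (-12)·(5)·(4) + 3·(5)·(4)·(3) + (-1)·(5)·(4)·(3)·(2) = -78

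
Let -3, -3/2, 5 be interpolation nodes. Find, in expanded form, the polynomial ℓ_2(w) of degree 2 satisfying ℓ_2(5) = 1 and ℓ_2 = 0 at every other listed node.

ℓ_2(w) = (w + 3)(w + 3/2) / [(8)·(13/2)]
       = (w^2 + (9/2)w + 9/2) / (52)

ℓ_2(w) = (1/52)w^2 + (9/104)w + 9/104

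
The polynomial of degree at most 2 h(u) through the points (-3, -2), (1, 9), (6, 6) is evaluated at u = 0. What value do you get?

Evaluate each Lagrange basis at u = 0:
L_0(0) = (-1)·(-6)/[(-4)·(-9)] = 1/6
L_1(0) = (3)·(-6)/[(4)·(-5)] = 9/10
L_2(0) = (3)·(-1)/[(9)·(5)] = -1/15
Sum: (-2)·(1/6) + 9·(9/10) + 6·(-1/15) = 221/30

221/30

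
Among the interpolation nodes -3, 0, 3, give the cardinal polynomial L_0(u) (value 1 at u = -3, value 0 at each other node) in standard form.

L_0(u) = (1/18)u^2 - (1/6)u

L_0(u) = u(u - 3) / [(-3)·(-6)]
       = (u^2 - 3u) / (18)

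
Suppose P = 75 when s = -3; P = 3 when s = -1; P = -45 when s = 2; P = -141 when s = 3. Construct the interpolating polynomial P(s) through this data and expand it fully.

P(s) = -4s^3 - 4s^2 + 3

Newton's divided differences:
P[-3,-1] = (3 - 75) / (-1 - (-3)) = -36
P[-1,2] = (-45 - 3) / (2 - (-1)) = -16
P[2,3] = (-141 - (-45)) / (3 - 2) = -96
P[-3,-1,2] = (-16 - (-36)) / (2 - (-3)) = 4
P[-1,2,3] = (-96 - (-16)) / (3 - (-1)) = -20
P[-3,-1,2,3] = (-20 - 4) / (3 - (-3)) = -4
P(s) = 75 + (-36)·(s + 3) + 4·(s + 3)(s + 1) + (-4)·(s + 3)(s + 1)(s - 2)
Expanding: P(s) = -4s^3 - 4s^2 + 3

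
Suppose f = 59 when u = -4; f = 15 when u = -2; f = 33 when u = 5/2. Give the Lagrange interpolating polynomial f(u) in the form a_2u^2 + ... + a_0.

f(u) = 4u^2 + 2u + 3

Build the Lagrange basis polynomials:
L_0(u) = (u + 2)(u - 5/2) / [13] = (1/13)u^2 - (1/26)u - 5/13
L_1(u) = (u + 4)(u - 5/2) / [-9] = -(1/9)u^2 - (1/6)u + 10/9
L_2(u) = (u + 4)(u + 2) / [117/4] = (4/117)u^2 + (8/39)u + 32/117
f(u) = 59·L_0 + 15·L_1 + 33·L_2
  59·L_0(u) = (59/13)u^2 - (59/26)u - 295/13
  15·L_1(u) = -(5/3)u^2 - (5/2)u + 50/3
  33·L_2(u) = (44/39)u^2 + (88/13)u + 352/39
Adding term by term: 4u^2 + 2u + 3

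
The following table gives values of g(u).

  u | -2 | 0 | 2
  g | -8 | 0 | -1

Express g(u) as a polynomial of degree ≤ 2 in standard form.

Newton's divided differences:
g[-2,0] = (0 - (-8)) / (0 - (-2)) = 4
g[0,2] = (-1 - 0) / (2 - 0) = -1/2
g[-2,0,2] = (-1/2 - 4) / (2 - (-2)) = -9/8
g(u) = -8 + 4·(u + 2) + (-9/8)·(u + 2)u
Expanding: g(u) = -(9/8)u^2 + (7/4)u

g(u) = -(9/8)u^2 + (7/4)u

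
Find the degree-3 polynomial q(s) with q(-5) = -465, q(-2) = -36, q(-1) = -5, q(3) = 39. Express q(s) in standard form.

Build the Lagrange basis polynomials:
L_0(s) = (s + 2)(s + 1)(s - 3) / [-96] = -(1/96)s^3 + (7/96)s + 1/16
L_1(s) = (s + 5)(s + 1)(s - 3) / [15] = (1/15)s^3 + (1/5)s^2 - (13/15)s - 1
L_2(s) = (s + 5)(s + 2)(s - 3) / [-16] = -(1/16)s^3 - (1/4)s^2 + (11/16)s + 15/8
L_3(s) = (s + 5)(s + 2)(s + 1) / [160] = (1/160)s^3 + (1/20)s^2 + (17/160)s + 1/16
q(s) = (-465)·L_0 + (-36)·L_1 + (-5)·L_2 + 39·L_3
  (-465)·L_0(s) = (155/32)s^3 - (1085/32)s - 465/16
  (-36)·L_1(s) = -(12/5)s^3 - (36/5)s^2 + (156/5)s + 36
  (-5)·L_2(s) = (5/16)s^3 + (5/4)s^2 - (55/16)s - 75/8
  39·L_3(s) = (39/160)s^3 + (39/20)s^2 + (663/160)s + 39/16
Adding term by term: 3s^3 - 4s^2 - 2s

q(s) = 3s^3 - 4s^2 - 2s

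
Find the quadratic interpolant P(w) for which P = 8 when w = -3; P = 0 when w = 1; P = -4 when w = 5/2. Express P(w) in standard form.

P(w) = -(4/33)w^2 - (74/33)w + 26/11

Newton's divided differences:
P[-3,1] = (0 - 8) / (1 - (-3)) = -2
P[1,5/2] = (-4 - 0) / (5/2 - 1) = -8/3
P[-3,1,5/2] = (-8/3 - (-2)) / (5/2 - (-3)) = -4/33
P(w) = 8 + (-2)·(w + 3) + (-4/33)·(w + 3)(w - 1)
Expanding: P(w) = -(4/33)w^2 - (74/33)w + 26/11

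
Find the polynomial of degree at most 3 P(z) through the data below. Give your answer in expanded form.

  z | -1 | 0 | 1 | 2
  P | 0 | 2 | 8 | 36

Build the Lagrange basis polynomials:
L_0(z) = z(z - 1)(z - 2) / [-6] = -(1/6)z^3 + (1/2)z^2 - (1/3)z
L_1(z) = (z + 1)(z - 1)(z - 2) / [2] = (1/2)z^3 - z^2 - (1/2)z + 1
L_2(z) = (z + 1)z(z - 2) / [-2] = -(1/2)z^3 + (1/2)z^2 + z
L_3(z) = (z + 1)z(z - 1) / [6] = (1/6)z^3 - (1/6)z
P(z) = 0·L_0 + 2·L_1 + 8·L_2 + 36·L_3
  0·L_0(z) = 0
  2·L_1(z) = z^3 - 2z^2 - z + 2
  8·L_2(z) = -4z^3 + 4z^2 + 8z
  36·L_3(z) = 6z^3 - 6z
Adding term by term: 3z^3 + 2z^2 + z + 2

P(z) = 3z^3 + 2z^2 + z + 2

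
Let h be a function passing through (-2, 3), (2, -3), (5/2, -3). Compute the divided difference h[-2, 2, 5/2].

h[-2,2] = (-3 - 3) / (2 - (-2)) = -3/2
h[2,5/2] = (-3 - (-3)) / (5/2 - 2) = 0
h[-2,2,5/2] = (0 - (-3/2)) / (5/2 - (-2)) = 1/3

1/3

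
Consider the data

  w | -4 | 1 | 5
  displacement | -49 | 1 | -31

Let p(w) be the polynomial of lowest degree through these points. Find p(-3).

-31

L_0(-3) = (-4)·(-8)/[(-5)·(-9)] = 32/45
L_1(-3) = (1)·(-8)/[(5)·(-4)] = 2/5
L_2(-3) = (1)·(-4)/[(9)·(4)] = -1/9
Sum: (-49)·(32/45) + 1·(2/5) + (-31)·(-1/9) = -31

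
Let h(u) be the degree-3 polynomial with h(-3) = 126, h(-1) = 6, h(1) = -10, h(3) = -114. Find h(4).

-259

L_0(4) = (5)·(3)·(1)/[(-2)·(-4)·(-6)] = -5/16
L_1(4) = (7)·(3)·(1)/[(2)·(-2)·(-4)] = 21/16
L_2(4) = (7)·(5)·(1)/[(4)·(2)·(-2)] = -35/16
L_3(4) = (7)·(5)·(3)/[(6)·(4)·(2)] = 35/16
Sum: 126·(-5/16) + 6·(21/16) + (-10)·(-35/16) + (-114)·(35/16) = -259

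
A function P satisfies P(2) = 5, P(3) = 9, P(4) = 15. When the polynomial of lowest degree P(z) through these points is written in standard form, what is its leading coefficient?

The leading coefficient equals the top divided difference P[2,3,4].
P[2,3] = (9 - 5) / (3 - 2) = 4
P[3,4] = (15 - 9) / (4 - 3) = 6
P[2,3,4] = (6 - 4) / (4 - 2) = 1

1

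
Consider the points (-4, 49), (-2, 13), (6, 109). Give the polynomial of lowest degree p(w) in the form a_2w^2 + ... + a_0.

p(w) = 3w^2 + 1

Build the Lagrange basis polynomials:
L_0(w) = (w + 2)(w - 6) / [20] = (1/20)w^2 - (1/5)w - 3/5
L_1(w) = (w + 4)(w - 6) / [-16] = -(1/16)w^2 + (1/8)w + 3/2
L_2(w) = (w + 4)(w + 2) / [80] = (1/80)w^2 + (3/40)w + 1/10
p(w) = 49·L_0 + 13·L_1 + 109·L_2
  49·L_0(w) = (49/20)w^2 - (49/5)w - 147/5
  13·L_1(w) = -(13/16)w^2 + (13/8)w + 39/2
  109·L_2(w) = (109/80)w^2 + (327/40)w + 109/10
Adding term by term: 3w^2 + 1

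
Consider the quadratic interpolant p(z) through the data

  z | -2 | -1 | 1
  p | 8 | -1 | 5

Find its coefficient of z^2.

L_0(z) = (z + 1)(z - 1) / [3] = (1/3)z^2 - 1/3
L_1(z) = (z + 2)(z - 1) / [-2] = -(1/2)z^2 - (1/2)z + 1
L_2(z) = (z + 2)(z + 1) / [6] = (1/6)z^2 + (1/2)z + 1/3
p(z) = 8·L_0 + (-1)·L_1 + 5·L_2
Only the coefficient of z^2 is needed; take it from each L_i and combine:
8·(1/3) + (-1)·(-1/2) + 5·(1/6) = 4

4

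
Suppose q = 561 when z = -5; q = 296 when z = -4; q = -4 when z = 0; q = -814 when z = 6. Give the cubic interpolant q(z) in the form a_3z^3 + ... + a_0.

Newton's divided differences:
q[-5,-4] = (296 - 561) / (-4 - (-5)) = -265
q[-4,0] = (-4 - 296) / (0 - (-4)) = -75
q[0,6] = (-814 - (-4)) / (6 - 0) = -135
q[-5,-4,0] = (-75 - (-265)) / (0 - (-5)) = 38
q[-4,0,6] = (-135 - (-75)) / (6 - (-4)) = -6
q[-5,-4,0,6] = (-6 - 38) / (6 - (-5)) = -4
q(z) = 561 + (-265)·(z + 5) + 38·(z + 5)(z + 4) + (-4)·(z + 5)(z + 4)z
Expanding: q(z) = -4z^3 + 2z^2 - 3z - 4

q(z) = -4z^3 + 2z^2 - 3z - 4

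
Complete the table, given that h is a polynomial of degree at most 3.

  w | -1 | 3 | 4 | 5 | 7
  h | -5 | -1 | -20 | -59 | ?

The 4 known values determine h uniquely (degree ≤ 3).
L_0(7) = (4)·(3)·(2)/[(-4)·(-5)·(-6)] = -1/5
L_1(7) = (8)·(3)·(2)/[(4)·(-1)·(-2)] = 6
L_2(7) = (8)·(4)·(2)/[(5)·(1)·(-1)] = -64/5
L_3(7) = (8)·(4)·(3)/[(6)·(2)·(1)] = 8
Sum: (-5)·(-1/5) + (-1)·(6) + (-20)·(-64/5) + (-59)·(8) = -221

-221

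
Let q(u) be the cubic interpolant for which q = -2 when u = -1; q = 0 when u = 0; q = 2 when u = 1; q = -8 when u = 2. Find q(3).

-42

Using Newton's divided-difference form:
q[-1,0] = (0 - (-2)) / (0 - (-1)) = 2
q[0,1] = (2 - 0) / (1 - 0) = 2
q[1,2] = (-8 - 2) / (2 - 1) = -10
q[-1,0,1] = (2 - 2) / (1 - (-1)) = 0
q[0,1,2] = (-10 - 2) / (2 - 0) = -6
q[-1,0,1,2] = (-6 - 0) / (2 - (-1)) = -2
q(3) = -2 + 2·(4) + 0·(4)·(3) + (-2)·(4)·(3)·(2) = -42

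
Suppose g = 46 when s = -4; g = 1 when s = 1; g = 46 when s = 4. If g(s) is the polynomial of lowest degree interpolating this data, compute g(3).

Evaluate each Lagrange basis at s = 3:
L_0(3) = (2)·(-1)/[(-5)·(-8)] = -1/20
L_1(3) = (7)·(-1)/[(5)·(-3)] = 7/15
L_2(3) = (7)·(2)/[(8)·(3)] = 7/12
Sum: 46·(-1/20) + 1·(7/15) + 46·(7/12) = 25

25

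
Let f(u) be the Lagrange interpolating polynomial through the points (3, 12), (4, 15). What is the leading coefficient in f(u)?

Build the Lagrange basis polynomials:
L_0(u) = (u - 4) / [-1] = -u + 4
L_1(u) = (u - 3) / [1] = u - 3
f(u) = 12·L_0 + 15·L_1
Only the coefficient of u is needed; take it from each L_i and combine:
12·(-1) + 15·(1) = 3

3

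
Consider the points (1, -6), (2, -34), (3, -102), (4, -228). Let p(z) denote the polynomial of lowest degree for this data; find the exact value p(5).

-430

L_0(5) = (3)·(2)·(1)/[(-1)·(-2)·(-3)] = -1
L_1(5) = (4)·(2)·(1)/[(1)·(-1)·(-2)] = 4
L_2(5) = (4)·(3)·(1)/[(2)·(1)·(-1)] = -6
L_3(5) = (4)·(3)·(2)/[(3)·(2)·(1)] = 4
Sum: (-6)·(-1) + (-34)·(4) + (-102)·(-6) + (-228)·(4) = -430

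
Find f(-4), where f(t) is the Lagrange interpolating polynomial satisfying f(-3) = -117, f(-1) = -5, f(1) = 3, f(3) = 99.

-272

Evaluate each Lagrange basis at t = -4:
L_0(-4) = (-3)·(-5)·(-7)/[(-2)·(-4)·(-6)] = 35/16
L_1(-4) = (-1)·(-5)·(-7)/[(2)·(-2)·(-4)] = -35/16
L_2(-4) = (-1)·(-3)·(-7)/[(4)·(2)·(-2)] = 21/16
L_3(-4) = (-1)·(-3)·(-5)/[(6)·(4)·(2)] = -5/16
Sum: (-117)·(35/16) + (-5)·(-35/16) + 3·(21/16) + 99·(-5/16) = -272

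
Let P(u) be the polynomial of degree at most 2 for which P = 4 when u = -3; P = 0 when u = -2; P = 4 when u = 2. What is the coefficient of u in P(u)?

1

L_0(u) = (u + 2)(u - 2) / [5] = (1/5)u^2 - 4/5
L_1(u) = (u + 3)(u - 2) / [-4] = -(1/4)u^2 - (1/4)u + 3/2
L_2(u) = (u + 3)(u + 2) / [20] = (1/20)u^2 + (1/4)u + 3/10
P(u) = 4·L_0 + 0·L_1 + 4·L_2
Only the coefficient of u is needed; take it from each L_i and combine:
4·(0) + 0·(-1/4) + 4·(1/4) = 1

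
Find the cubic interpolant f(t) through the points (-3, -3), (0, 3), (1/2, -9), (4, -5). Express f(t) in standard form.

f(t) = (96/49)t^3 - (124/49)t^2 - (1138/49)t + 3

Build the Lagrange basis polynomials:
L_0(t) = t(t - 1/2)(t - 4) / [-147/2] = -(2/147)t^3 + (3/49)t^2 - (4/147)t
L_1(t) = (t + 3)(t - 1/2)(t - 4) / [6] = (1/6)t^3 - (1/4)t^2 - (23/12)t + 1
L_2(t) = (t + 3)t(t - 4) / [-49/8] = -(8/49)t^3 + (8/49)t^2 + (96/49)t
L_3(t) = (t + 3)t(t - 1/2) / [98] = (1/98)t^3 + (5/196)t^2 - (3/196)t
f(t) = (-3)·L_0 + 3·L_1 + (-9)·L_2 + (-5)·L_3
  (-3)·L_0(t) = (2/49)t^3 - (9/49)t^2 + (4/49)t
  3·L_1(t) = (1/2)t^3 - (3/4)t^2 - (23/4)t + 3
  (-9)·L_2(t) = (72/49)t^3 - (72/49)t^2 - (864/49)t
  (-5)·L_3(t) = -(5/98)t^3 - (25/196)t^2 + (15/196)t
Adding term by term: (96/49)t^3 - (124/49)t^2 - (1138/49)t + 3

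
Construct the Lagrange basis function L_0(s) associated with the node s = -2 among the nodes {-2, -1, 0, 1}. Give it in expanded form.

L_0(s) = -(1/6)s^3 + (1/6)s

L_0(s) = (s + 1)s(s - 1) / [(-1)·(-2)·(-3)]
       = (s^3 - s) / (-6)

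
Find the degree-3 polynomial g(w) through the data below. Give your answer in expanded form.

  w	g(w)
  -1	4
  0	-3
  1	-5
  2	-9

g(w) = -(7/6)w^3 + (5/2)w^2 - (10/3)w - 3

Build the Lagrange basis polynomials:
L_0(w) = w(w - 1)(w - 2) / [-6] = -(1/6)w^3 + (1/2)w^2 - (1/3)w
L_1(w) = (w + 1)(w - 1)(w - 2) / [2] = (1/2)w^3 - w^2 - (1/2)w + 1
L_2(w) = (w + 1)w(w - 2) / [-2] = -(1/2)w^3 + (1/2)w^2 + w
L_3(w) = (w + 1)w(w - 1) / [6] = (1/6)w^3 - (1/6)w
g(w) = 4·L_0 + (-3)·L_1 + (-5)·L_2 + (-9)·L_3
  4·L_0(w) = -(2/3)w^3 + 2w^2 - (4/3)w
  (-3)·L_1(w) = -(3/2)w^3 + 3w^2 + (3/2)w - 3
  (-5)·L_2(w) = (5/2)w^3 - (5/2)w^2 - 5w
  (-9)·L_3(w) = -(3/2)w^3 + (3/2)w
Adding term by term: -(7/6)w^3 + (5/2)w^2 - (10/3)w - 3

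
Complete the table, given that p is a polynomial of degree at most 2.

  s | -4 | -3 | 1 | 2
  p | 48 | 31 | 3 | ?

6

The 3 known values determine p uniquely (degree ≤ 2).
L_0(2) = (5)·(1)/[(-1)·(-5)] = 1
L_1(2) = (6)·(1)/[(1)·(-4)] = -3/2
L_2(2) = (6)·(5)/[(5)·(4)] = 3/2
Sum: 48·(1) + 31·(-3/2) + 3·(3/2) = 6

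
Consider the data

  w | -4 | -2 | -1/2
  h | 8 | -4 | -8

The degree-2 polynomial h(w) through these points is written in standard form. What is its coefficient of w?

-2/7

Build the Lagrange basis polynomials:
L_0(w) = (w + 2)(w + 1/2) / [7] = (1/7)w^2 + (5/14)w + 1/7
L_1(w) = (w + 4)(w + 1/2) / [-3] = -(1/3)w^2 - (3/2)w - 2/3
L_2(w) = (w + 4)(w + 2) / [21/4] = (4/21)w^2 + (8/7)w + 32/21
h(w) = 8·L_0 + (-4)·L_1 + (-8)·L_2
Only the coefficient of w is needed; take it from each L_i and combine:
8·(5/14) + (-4)·(-3/2) + (-8)·(8/7) = -2/7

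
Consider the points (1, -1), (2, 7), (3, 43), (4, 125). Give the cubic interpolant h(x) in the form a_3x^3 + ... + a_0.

h(x) = 3x^3 - 4x^2 - x + 1

Newton's divided differences:
h[1,2] = (7 - (-1)) / (2 - 1) = 8
h[2,3] = (43 - 7) / (3 - 2) = 36
h[3,4] = (125 - 43) / (4 - 3) = 82
h[1,2,3] = (36 - 8) / (3 - 1) = 14
h[2,3,4] = (82 - 36) / (4 - 2) = 23
h[1,2,3,4] = (23 - 14) / (4 - 1) = 3
h(x) = -1 + 8·(x - 1) + 14·(x - 1)(x - 2) + 3·(x - 1)(x - 2)(x - 3)
Expanding: h(x) = 3x^3 - 4x^2 - x + 1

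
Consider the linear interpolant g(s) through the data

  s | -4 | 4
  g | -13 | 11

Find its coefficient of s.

3

Build the Lagrange basis polynomials:
L_0(s) = (s - 4) / [-8] = -(1/8)s + 1/2
L_1(s) = (s + 4) / [8] = (1/8)s + 1/2
g(s) = (-13)·L_0 + 11·L_1
Only the coefficient of s is needed; take it from each L_i and combine:
(-13)·(-1/8) + 11·(1/8) = 3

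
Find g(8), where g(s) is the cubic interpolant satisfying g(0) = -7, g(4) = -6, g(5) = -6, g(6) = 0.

Evaluate each Lagrange basis at s = 8:
L_0(8) = (4)·(3)·(2)/[(-4)·(-5)·(-6)] = -1/5
L_1(8) = (8)·(3)·(2)/[(4)·(-1)·(-2)] = 6
L_2(8) = (8)·(4)·(2)/[(5)·(1)·(-1)] = -64/5
L_3(8) = (8)·(4)·(3)/[(6)·(2)·(1)] = 8
Sum: (-7)·(-1/5) + (-6)·(6) + (-6)·(-64/5) + 0 = 211/5

211/5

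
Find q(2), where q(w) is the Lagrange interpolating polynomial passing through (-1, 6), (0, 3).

Evaluate each Lagrange basis at w = 2:
L_0(2) = (2)/[(-1)] = -2
L_1(2) = (3)/[(1)] = 3
Sum: 6·(-2) + 3·(3) = -3

-3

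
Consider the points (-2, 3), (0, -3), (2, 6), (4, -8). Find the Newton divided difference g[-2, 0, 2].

15/8

g[-2,0] = (-3 - 3) / (0 - (-2)) = -3
g[0,2] = (6 - (-3)) / (2 - 0) = 9/2
g[-2,0,2] = (9/2 - (-3)) / (2 - (-2)) = 15/8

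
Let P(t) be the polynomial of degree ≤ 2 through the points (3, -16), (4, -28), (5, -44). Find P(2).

Evaluate each Lagrange basis at t = 2:
L_0(2) = (-2)·(-3)/[(-1)·(-2)] = 3
L_1(2) = (-1)·(-3)/[(1)·(-1)] = -3
L_2(2) = (-1)·(-2)/[(2)·(1)] = 1
Sum: (-16)·(3) + (-28)·(-3) + (-44)·(1) = -8

-8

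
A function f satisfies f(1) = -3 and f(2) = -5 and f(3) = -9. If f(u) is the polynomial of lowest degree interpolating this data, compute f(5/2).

Evaluate each Lagrange basis at u = 5/2:
L_0(5/2) = (1/2)·(-1/2)/[(-1)·(-2)] = -1/8
L_1(5/2) = (3/2)·(-1/2)/[(1)·(-1)] = 3/4
L_2(5/2) = (3/2)·(1/2)/[(2)·(1)] = 3/8
Sum: (-3)·(-1/8) + (-5)·(3/4) + (-9)·(3/8) = -27/4

-27/4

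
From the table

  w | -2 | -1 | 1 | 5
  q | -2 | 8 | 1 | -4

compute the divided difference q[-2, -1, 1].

q[-2,-1] = (8 - (-2)) / (-1 - (-2)) = 10
q[-1,1] = (1 - 8) / (1 - (-1)) = -7/2
q[-2,-1,1] = (-7/2 - 10) / (1 - (-2)) = -9/2

-9/2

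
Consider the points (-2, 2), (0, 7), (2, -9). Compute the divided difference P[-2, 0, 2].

P[-2,0] = (7 - 2) / (0 - (-2)) = 5/2
P[0,2] = (-9 - 7) / (2 - 0) = -8
P[-2,0,2] = (-8 - 5/2) / (2 - (-2)) = -21/8

-21/8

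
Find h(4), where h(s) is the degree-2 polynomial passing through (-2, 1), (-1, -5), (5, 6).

L_0(4) = (5)·(-1)/[(-1)·(-7)] = -5/7
L_1(4) = (6)·(-1)/[(1)·(-6)] = 1
L_2(4) = (6)·(5)/[(7)·(6)] = 5/7
Sum: 1·(-5/7) + (-5)·(1) + 6·(5/7) = -10/7

-10/7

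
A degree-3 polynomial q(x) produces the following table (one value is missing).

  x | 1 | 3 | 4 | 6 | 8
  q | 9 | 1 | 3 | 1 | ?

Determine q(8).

-33

The 4 known values determine q uniquely (degree ≤ 3).
Evaluate each Lagrange basis at x = 8:
L_0(8) = (5)·(4)·(2)/[(-2)·(-3)·(-5)] = -4/3
L_1(8) = (7)·(4)·(2)/[(2)·(-1)·(-3)] = 28/3
L_2(8) = (7)·(5)·(2)/[(3)·(1)·(-2)] = -35/3
L_3(8) = (7)·(5)·(4)/[(5)·(3)·(2)] = 14/3
Sum: 9·(-4/3) + 1·(28/3) + 3·(-35/3) + 1·(14/3) = -33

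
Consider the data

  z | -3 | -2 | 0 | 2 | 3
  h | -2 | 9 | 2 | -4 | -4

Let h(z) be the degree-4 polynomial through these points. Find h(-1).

113/15

Evaluate each Lagrange basis at z = -1:
L_0(-1) = (1)·(-1)·(-3)·(-4)/[(-1)·(-3)·(-5)·(-6)] = -2/15
L_1(-1) = (2)·(-1)·(-3)·(-4)/[(1)·(-2)·(-4)·(-5)] = 3/5
L_2(-1) = (2)·(1)·(-3)·(-4)/[(3)·(2)·(-2)·(-3)] = 2/3
L_3(-1) = (2)·(1)·(-1)·(-4)/[(5)·(4)·(2)·(-1)] = -1/5
L_4(-1) = (2)·(1)·(-1)·(-3)/[(6)·(5)·(3)·(1)] = 1/15
Sum: (-2)·(-2/15) + 9·(3/5) + 2·(2/3) + (-4)·(-1/5) + (-4)·(1/15) = 113/15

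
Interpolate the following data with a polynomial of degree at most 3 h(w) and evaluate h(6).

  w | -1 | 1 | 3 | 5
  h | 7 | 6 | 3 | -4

L_0(6) = (5)·(3)·(1)/[(-2)·(-4)·(-6)] = -5/16
L_1(6) = (7)·(3)·(1)/[(2)·(-2)·(-4)] = 21/16
L_2(6) = (7)·(5)·(1)/[(4)·(2)·(-2)] = -35/16
L_3(6) = (7)·(5)·(3)/[(6)·(4)·(2)] = 35/16
Sum: 7·(-5/16) + 6·(21/16) + 3·(-35/16) + (-4)·(35/16) = -77/8

-77/8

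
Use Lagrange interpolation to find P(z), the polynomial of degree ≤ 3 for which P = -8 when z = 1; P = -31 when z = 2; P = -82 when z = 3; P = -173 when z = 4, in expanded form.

P(z) = -2z^3 - 2z^2 - 3z - 1

Build the Lagrange basis polynomials:
L_0(z) = (z - 2)(z - 3)(z - 4) / [-6] = -(1/6)z^3 + (3/2)z^2 - (13/3)z + 4
L_1(z) = (z - 1)(z - 3)(z - 4) / [2] = (1/2)z^3 - 4z^2 + (19/2)z - 6
L_2(z) = (z - 1)(z - 2)(z - 4) / [-2] = -(1/2)z^3 + (7/2)z^2 - 7z + 4
L_3(z) = (z - 1)(z - 2)(z - 3) / [6] = (1/6)z^3 - z^2 + (11/6)z - 1
P(z) = (-8)·L_0 + (-31)·L_1 + (-82)·L_2 + (-173)·L_3
  (-8)·L_0(z) = (4/3)z^3 - 12z^2 + (104/3)z - 32
  (-31)·L_1(z) = -(31/2)z^3 + 124z^2 - (589/2)z + 186
  (-82)·L_2(z) = 41z^3 - 287z^2 + 574z - 328
  (-173)·L_3(z) = -(173/6)z^3 + 173z^2 - (1903/6)z + 173
Adding term by term: -2z^3 - 2z^2 - 3z - 1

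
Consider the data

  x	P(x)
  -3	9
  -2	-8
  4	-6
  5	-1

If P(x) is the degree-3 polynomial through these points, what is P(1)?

L_0(1) = (3)·(-3)·(-4)/[(-1)·(-7)·(-8)] = -9/14
L_1(1) = (4)·(-3)·(-4)/[(1)·(-6)·(-7)] = 8/7
L_2(1) = (4)·(3)·(-4)/[(7)·(6)·(-1)] = 8/7
L_3(1) = (4)·(3)·(-3)/[(8)·(7)·(1)] = -9/14
Sum: 9·(-9/14) + (-8)·(8/7) + (-6)·(8/7) + (-1)·(-9/14) = -148/7

-148/7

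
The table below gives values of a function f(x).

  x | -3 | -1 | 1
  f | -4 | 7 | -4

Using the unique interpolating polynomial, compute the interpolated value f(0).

Using Newton's divided-difference form:
f[-3,-1] = (7 - (-4)) / (-1 - (-3)) = 11/2
f[-1,1] = (-4 - 7) / (1 - (-1)) = -11/2
f[-3,-1,1] = (-11/2 - 11/2) / (1 - (-3)) = -11/4
f(0) = -4 + (11/2)·(3) + (-11/4)·(3)·(1) = 17/4

17/4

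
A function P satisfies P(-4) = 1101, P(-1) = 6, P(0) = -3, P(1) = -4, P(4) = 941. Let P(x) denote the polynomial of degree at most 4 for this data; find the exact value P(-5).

Evaluate each Lagrange basis at x = -5:
L_0(-5) = (-4)·(-5)·(-6)·(-9)/[(-3)·(-4)·(-5)·(-8)] = 9/4
L_1(-5) = (-1)·(-5)·(-6)·(-9)/[(3)·(-1)·(-2)·(-5)] = -9
L_2(-5) = (-1)·(-4)·(-6)·(-9)/[(4)·(1)·(-1)·(-4)] = 27/2
L_3(-5) = (-1)·(-4)·(-5)·(-9)/[(5)·(2)·(1)·(-3)] = -6
L_4(-5) = (-1)·(-4)·(-5)·(-6)/[(8)·(5)·(4)·(3)] = 1/4
Sum: 1101·(9/4) + 6·(-9) + (-3)·(27/2) + (-4)·(-6) + 941·(1/4) = 2642

2642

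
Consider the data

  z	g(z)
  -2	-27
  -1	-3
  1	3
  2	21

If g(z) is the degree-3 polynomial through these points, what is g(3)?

Using Newton's divided-difference form:
g[-2,-1] = (-3 - (-27)) / (-1 - (-2)) = 24
g[-1,1] = (3 - (-3)) / (1 - (-1)) = 3
g[1,2] = (21 - 3) / (2 - 1) = 18
g[-2,-1,1] = (3 - 24) / (1 - (-2)) = -7
g[-1,1,2] = (18 - 3) / (2 - (-1)) = 5
g[-2,-1,1,2] = (5 - (-7)) / (2 - (-2)) = 3
g(3) = -27 + 24·(5) + (-7)·(5)·(4) + 3·(5)·(4)·(2) = 73

73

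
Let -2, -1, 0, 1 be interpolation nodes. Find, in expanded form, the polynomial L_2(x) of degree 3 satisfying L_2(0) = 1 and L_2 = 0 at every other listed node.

L_2(x) = -(1/2)x^3 - x^2 + (1/2)x + 1

L_2(x) = (x + 2)(x + 1)(x - 1) / [(2)·(1)·(-1)]
       = (x^3 + 2x^2 - x - 2) / (-2)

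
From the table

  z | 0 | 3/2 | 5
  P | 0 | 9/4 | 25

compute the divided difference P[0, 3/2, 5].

P[0,3/2] = (9/4 - 0) / (3/2 - 0) = 3/2
P[3/2,5] = (25 - 9/4) / (5 - 3/2) = 13/2
P[0,3/2,5] = (13/2 - 3/2) / (5 - 0) = 1

1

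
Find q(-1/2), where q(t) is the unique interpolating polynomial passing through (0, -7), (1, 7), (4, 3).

-135/8

L_0(-1/2) = (-3/2)·(-9/2)/[(-1)·(-4)] = 27/16
L_1(-1/2) = (-1/2)·(-9/2)/[(1)·(-3)] = -3/4
L_2(-1/2) = (-1/2)·(-3/2)/[(4)·(3)] = 1/16
Sum: (-7)·(27/16) + 7·(-3/4) + 3·(1/16) = -135/8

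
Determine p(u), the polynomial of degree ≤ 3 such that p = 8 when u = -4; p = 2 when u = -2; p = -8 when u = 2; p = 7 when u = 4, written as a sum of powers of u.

p(u) = (19/96)u^3 + (7/8)u^2 - (79/24)u - 13/2

Newton's divided differences:
p[-4,-2] = (2 - 8) / (-2 - (-4)) = -3
p[-2,2] = (-8 - 2) / (2 - (-2)) = -5/2
p[2,4] = (7 - (-8)) / (4 - 2) = 15/2
p[-4,-2,2] = (-5/2 - (-3)) / (2 - (-4)) = 1/12
p[-2,2,4] = (15/2 - (-5/2)) / (4 - (-2)) = 5/3
p[-4,-2,2,4] = (5/3 - 1/12) / (4 - (-4)) = 19/96
p(u) = 8 + (-3)·(u + 4) + (1/12)·(u + 4)(u + 2) + (19/96)·(u + 4)(u + 2)(u - 2)
Expanding: p(u) = (19/96)u^3 + (7/8)u^2 - (79/24)u - 13/2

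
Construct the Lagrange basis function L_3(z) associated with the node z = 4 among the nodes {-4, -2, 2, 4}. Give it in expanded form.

L_3(z) = (z + 4)(z + 2)(z - 2) / [(8)·(6)·(2)]
       = (z^3 + 4z^2 - 4z - 16) / (96)

L_3(z) = (1/96)z^3 + (1/24)z^2 - (1/24)z - 1/6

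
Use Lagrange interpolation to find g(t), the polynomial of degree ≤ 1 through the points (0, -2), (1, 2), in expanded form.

Build the Lagrange basis polynomials:
L_0(t) = (t - 1) / [-1] = -t + 1
L_1(t) = t / [1] = t
g(t) = (-2)·L_0 + 2·L_1
  (-2)·L_0(t) = 2t - 2
  2·L_1(t) = 2t
Adding term by term: 4t - 2

g(t) = 4t - 2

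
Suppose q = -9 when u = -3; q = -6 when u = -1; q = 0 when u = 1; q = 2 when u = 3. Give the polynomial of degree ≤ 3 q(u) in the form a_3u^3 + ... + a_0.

q(u) = -(7/48)u^3 - (1/16)u^2 + (151/48)u - 47/16

L_0(u) = (u + 1)(u - 1)(u - 3) / [-48] = -(1/48)u^3 + (1/16)u^2 + (1/48)u - 1/16
L_1(u) = (u + 3)(u - 1)(u - 3) / [16] = (1/16)u^3 - (1/16)u^2 - (9/16)u + 9/16
L_2(u) = (u + 3)(u + 1)(u - 3) / [-16] = -(1/16)u^3 - (1/16)u^2 + (9/16)u + 9/16
L_3(u) = (u + 3)(u + 1)(u - 1) / [48] = (1/48)u^3 + (1/16)u^2 - (1/48)u - 1/16
q(u) = (-9)·L_0 + (-6)·L_1 + 0·L_2 + 2·L_3
  (-9)·L_0(u) = (3/16)u^3 - (9/16)u^2 - (3/16)u + 9/16
  (-6)·L_1(u) = -(3/8)u^3 + (3/8)u^2 + (27/8)u - 27/8
  0·L_2(u) = 0
  2·L_3(u) = (1/24)u^3 + (1/8)u^2 - (1/24)u - 1/8
Adding term by term: -(7/48)u^3 - (1/16)u^2 + (151/48)u - 47/16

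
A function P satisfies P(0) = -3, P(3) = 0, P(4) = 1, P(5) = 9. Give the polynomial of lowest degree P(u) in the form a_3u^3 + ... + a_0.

P(u) = (7/10)u^3 - (49/10)u^2 + (47/5)u - 3

L_0(u) = (u - 3)(u - 4)(u - 5) / [-60] = -(1/60)u^3 + (1/5)u^2 - (47/60)u + 1
L_1(u) = u(u - 4)(u - 5) / [6] = (1/6)u^3 - (3/2)u^2 + (10/3)u
L_2(u) = u(u - 3)(u - 5) / [-4] = -(1/4)u^3 + 2u^2 - (15/4)u
L_3(u) = u(u - 3)(u - 4) / [10] = (1/10)u^3 - (7/10)u^2 + (6/5)u
P(u) = (-3)·L_0 + 0·L_1 + 1·L_2 + 9·L_3
  (-3)·L_0(u) = (1/20)u^3 - (3/5)u^2 + (47/20)u - 3
  0·L_1(u) = 0
  1·L_2(u) = -(1/4)u^3 + 2u^2 - (15/4)u
  9·L_3(u) = (9/10)u^3 - (63/10)u^2 + (54/5)u
Adding term by term: (7/10)u^3 - (49/10)u^2 + (47/5)u - 3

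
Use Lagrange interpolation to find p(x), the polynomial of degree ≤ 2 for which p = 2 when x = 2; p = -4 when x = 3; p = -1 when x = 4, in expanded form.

Build the Lagrange basis polynomials:
L_0(x) = (x - 3)(x - 4) / [2] = (1/2)x^2 - (7/2)x + 6
L_1(x) = (x - 2)(x - 4) / [-1] = -x^2 + 6x - 8
L_2(x) = (x - 2)(x - 3) / [2] = (1/2)x^2 - (5/2)x + 3
p(x) = 2·L_0 + (-4)·L_1 + (-1)·L_2
  2·L_0(x) = x^2 - 7x + 12
  (-4)·L_1(x) = 4x^2 - 24x + 32
  (-1)·L_2(x) = -(1/2)x^2 + (5/2)x - 3
Adding term by term: (9/2)x^2 - (57/2)x + 41

p(x) = (9/2)x^2 - (57/2)x + 41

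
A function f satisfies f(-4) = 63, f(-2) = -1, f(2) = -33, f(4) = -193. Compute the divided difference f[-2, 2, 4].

-12

f[-2,2] = (-33 - (-1)) / (2 - (-2)) = -8
f[2,4] = (-193 - (-33)) / (4 - 2) = -80
f[-2,2,4] = (-80 - (-8)) / (4 - (-2)) = -12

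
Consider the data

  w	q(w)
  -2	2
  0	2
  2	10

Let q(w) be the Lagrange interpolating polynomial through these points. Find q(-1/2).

L_0(-1/2) = (-1/2)·(-5/2)/[(-2)·(-4)] = 5/32
L_1(-1/2) = (3/2)·(-5/2)/[(2)·(-2)] = 15/16
L_2(-1/2) = (3/2)·(-1/2)/[(4)·(2)] = -3/32
Sum: 2·(5/32) + 2·(15/16) + 10·(-3/32) = 5/4

5/4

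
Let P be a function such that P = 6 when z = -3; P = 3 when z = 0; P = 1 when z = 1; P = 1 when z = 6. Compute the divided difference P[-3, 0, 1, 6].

P[-3,0] = (3 - 6) / (0 - (-3)) = -1
P[0,1] = (1 - 3) / (1 - 0) = -2
P[1,6] = (1 - 1) / (6 - 1) = 0
P[-3,0,1] = (-2 - (-1)) / (1 - (-3)) = -1/4
P[0,1,6] = (0 - (-2)) / (6 - 0) = 1/3
P[-3,0,1,6] = (1/3 - (-1/4)) / (6 - (-3)) = 7/108

7/108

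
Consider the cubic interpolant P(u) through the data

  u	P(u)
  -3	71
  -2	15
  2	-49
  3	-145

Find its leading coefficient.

-4

L_0(u) = (u + 2)(u - 2)(u - 3) / [-30] = -(1/30)u^3 + (1/10)u^2 + (2/15)u - 2/5
L_1(u) = (u + 3)(u - 2)(u - 3) / [20] = (1/20)u^3 - (1/10)u^2 - (9/20)u + 9/10
L_2(u) = (u + 3)(u + 2)(u - 3) / [-20] = -(1/20)u^3 - (1/10)u^2 + (9/20)u + 9/10
L_3(u) = (u + 3)(u + 2)(u - 2) / [30] = (1/30)u^3 + (1/10)u^2 - (2/15)u - 2/5
P(u) = 71·L_0 + 15·L_1 + (-49)·L_2 + (-145)·L_3
Only the coefficient of u^3 is needed; take it from each L_i and combine:
71·(-1/30) + 15·(1/20) + (-49)·(-1/20) + (-145)·(1/30) = -4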